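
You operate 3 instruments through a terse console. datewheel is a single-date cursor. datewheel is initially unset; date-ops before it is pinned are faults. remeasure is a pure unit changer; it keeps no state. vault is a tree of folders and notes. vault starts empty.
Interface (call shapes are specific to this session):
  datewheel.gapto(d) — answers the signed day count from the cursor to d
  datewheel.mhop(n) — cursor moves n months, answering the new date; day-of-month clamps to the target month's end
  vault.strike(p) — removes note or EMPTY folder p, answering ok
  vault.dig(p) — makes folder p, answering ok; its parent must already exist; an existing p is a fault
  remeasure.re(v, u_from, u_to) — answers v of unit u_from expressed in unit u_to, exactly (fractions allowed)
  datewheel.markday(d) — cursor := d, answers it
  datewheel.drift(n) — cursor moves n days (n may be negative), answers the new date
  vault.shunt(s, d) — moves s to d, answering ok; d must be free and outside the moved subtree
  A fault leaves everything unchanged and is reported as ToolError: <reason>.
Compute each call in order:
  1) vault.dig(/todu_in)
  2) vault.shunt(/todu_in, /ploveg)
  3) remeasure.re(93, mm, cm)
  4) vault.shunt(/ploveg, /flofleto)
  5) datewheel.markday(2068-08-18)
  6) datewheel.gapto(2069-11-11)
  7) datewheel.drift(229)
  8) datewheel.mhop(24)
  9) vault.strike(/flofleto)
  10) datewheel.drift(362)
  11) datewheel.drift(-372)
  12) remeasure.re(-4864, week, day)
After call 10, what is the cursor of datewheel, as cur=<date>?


Answer: cur=2072-03-31

Derivation:
==> dig(p=/todu_in)
<== ok
==> shunt(s=/todu_in, d=/ploveg)
<== ok
==> re(v=93, u_from=mm, u_to=cm)
<== 93/10
==> shunt(s=/ploveg, d=/flofleto)
<== ok
==> markday(d=2068-08-18)
<== 2068-08-18
==> gapto(d=2069-11-11)
<== 450
==> drift(n=229)
<== 2069-04-04
==> mhop(n=24)
<== 2071-04-04
==> strike(p=/flofleto)
<== ok
==> drift(n=362)
<== 2072-03-31
==> drift(n=-372)
<== 2071-03-25
==> re(v=-4864, u_from=week, u_to=day)
<== -34048


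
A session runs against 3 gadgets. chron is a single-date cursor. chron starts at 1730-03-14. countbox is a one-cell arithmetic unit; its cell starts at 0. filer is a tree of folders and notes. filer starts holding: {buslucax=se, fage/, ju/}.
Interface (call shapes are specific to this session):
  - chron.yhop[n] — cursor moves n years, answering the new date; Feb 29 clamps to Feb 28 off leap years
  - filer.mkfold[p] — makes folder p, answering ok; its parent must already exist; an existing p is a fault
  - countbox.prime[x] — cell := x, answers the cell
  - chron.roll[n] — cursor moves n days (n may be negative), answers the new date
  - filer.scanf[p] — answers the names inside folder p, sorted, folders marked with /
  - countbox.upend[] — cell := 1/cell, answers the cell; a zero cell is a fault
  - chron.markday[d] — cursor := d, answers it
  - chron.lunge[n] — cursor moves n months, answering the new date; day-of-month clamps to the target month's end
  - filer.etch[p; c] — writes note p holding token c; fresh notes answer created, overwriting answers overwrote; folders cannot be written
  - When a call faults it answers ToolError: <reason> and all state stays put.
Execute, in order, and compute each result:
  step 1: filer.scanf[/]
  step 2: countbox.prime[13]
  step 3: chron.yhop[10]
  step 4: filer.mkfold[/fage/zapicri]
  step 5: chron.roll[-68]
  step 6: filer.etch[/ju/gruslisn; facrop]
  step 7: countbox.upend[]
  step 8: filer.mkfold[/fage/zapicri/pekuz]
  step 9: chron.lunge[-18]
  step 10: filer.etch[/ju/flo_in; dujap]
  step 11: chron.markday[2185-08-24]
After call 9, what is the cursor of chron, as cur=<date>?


Step: filer.scanf[p='/']
Result: [buslucax, fage/, ju/]
Step: countbox.prime[x='13']
Result: 13
Step: chron.yhop[n='10']
Result: 1740-03-14
Step: filer.mkfold[p='/fage/zapicri']
Result: ok
Step: chron.roll[n='-68']
Result: 1740-01-06
Step: filer.etch[p='/ju/gruslisn'; c='facrop']
Result: created
Step: countbox.upend[]
Result: 1/13
Step: filer.mkfold[p='/fage/zapicri/pekuz']
Result: ok
Step: chron.lunge[n='-18']
Result: 1738-07-06
Step: filer.etch[p='/ju/flo_in'; c='dujap']
Result: created
Step: chron.markday[d='2185-08-24']
Result: 2185-08-24

Answer: cur=1738-07-06


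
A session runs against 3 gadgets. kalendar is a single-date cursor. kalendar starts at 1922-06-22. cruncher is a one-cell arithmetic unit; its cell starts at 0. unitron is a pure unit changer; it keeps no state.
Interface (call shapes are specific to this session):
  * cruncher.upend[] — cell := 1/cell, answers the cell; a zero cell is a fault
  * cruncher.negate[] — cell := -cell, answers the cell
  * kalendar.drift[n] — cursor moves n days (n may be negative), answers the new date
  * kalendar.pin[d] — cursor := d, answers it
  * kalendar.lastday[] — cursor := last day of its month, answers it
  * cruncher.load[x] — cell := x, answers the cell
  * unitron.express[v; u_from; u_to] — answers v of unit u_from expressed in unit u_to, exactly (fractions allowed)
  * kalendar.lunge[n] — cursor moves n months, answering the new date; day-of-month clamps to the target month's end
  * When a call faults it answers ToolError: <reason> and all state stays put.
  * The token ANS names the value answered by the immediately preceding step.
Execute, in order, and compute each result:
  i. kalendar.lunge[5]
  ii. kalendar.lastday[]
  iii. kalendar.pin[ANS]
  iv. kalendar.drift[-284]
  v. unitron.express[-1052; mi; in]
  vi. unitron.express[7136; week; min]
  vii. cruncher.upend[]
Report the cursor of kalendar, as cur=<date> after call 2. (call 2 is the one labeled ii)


>>> lunge n='5'
= 1922-11-22
>>> lastday
= 1922-11-30
>>> pin d='ANS'
= 1922-11-30
>>> drift n='-284'
= 1922-02-19
>>> express v='-1052' u_from='mi' u_to='in'
= -66654720
>>> express v='7136' u_from='week' u_to='min'
= 71930880
>>> upend
= ToolError: reciprocal of zero

Answer: cur=1922-11-30


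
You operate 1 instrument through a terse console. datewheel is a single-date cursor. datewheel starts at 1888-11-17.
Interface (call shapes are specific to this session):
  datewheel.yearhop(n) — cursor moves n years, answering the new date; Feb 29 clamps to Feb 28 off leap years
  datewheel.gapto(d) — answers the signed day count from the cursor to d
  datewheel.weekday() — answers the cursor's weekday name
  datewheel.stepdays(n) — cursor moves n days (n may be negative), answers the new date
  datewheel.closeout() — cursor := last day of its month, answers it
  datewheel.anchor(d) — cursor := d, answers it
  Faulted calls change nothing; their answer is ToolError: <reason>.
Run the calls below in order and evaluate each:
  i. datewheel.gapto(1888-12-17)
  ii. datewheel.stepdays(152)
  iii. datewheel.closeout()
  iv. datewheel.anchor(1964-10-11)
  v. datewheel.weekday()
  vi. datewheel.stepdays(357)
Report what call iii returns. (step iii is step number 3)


Answer: 1889-04-30

Derivation:
→ gapto(d→1888-12-17)
← 30
→ stepdays(n→152)
← 1889-04-18
→ closeout()
← 1889-04-30
→ anchor(d→1964-10-11)
← 1964-10-11
→ weekday()
← Sunday
→ stepdays(n→357)
← 1965-10-03


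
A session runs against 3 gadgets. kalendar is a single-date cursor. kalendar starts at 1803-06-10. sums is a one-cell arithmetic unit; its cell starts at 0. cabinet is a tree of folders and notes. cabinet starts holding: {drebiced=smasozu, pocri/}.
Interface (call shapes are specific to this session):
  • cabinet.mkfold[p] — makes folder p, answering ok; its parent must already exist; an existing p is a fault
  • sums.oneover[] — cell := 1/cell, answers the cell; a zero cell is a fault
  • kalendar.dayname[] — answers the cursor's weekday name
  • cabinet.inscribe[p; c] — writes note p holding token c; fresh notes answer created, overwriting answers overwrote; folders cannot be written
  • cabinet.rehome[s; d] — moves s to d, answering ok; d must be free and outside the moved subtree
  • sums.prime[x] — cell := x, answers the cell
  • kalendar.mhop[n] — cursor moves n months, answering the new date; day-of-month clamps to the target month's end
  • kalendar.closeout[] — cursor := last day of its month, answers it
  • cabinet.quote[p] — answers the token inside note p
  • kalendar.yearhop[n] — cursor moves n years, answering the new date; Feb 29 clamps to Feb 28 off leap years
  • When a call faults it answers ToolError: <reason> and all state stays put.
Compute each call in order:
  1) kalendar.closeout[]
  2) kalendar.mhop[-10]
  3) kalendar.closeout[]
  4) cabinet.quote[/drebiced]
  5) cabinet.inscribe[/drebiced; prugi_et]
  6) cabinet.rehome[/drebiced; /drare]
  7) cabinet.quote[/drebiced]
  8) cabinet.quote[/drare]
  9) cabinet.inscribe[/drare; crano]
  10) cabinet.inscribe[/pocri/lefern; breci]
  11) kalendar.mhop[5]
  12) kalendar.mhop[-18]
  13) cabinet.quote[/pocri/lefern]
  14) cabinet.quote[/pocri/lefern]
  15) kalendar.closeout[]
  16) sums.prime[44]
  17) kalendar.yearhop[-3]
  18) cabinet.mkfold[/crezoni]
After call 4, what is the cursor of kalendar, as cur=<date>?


>> kalendar.closeout()
<< 1803-06-30
>> kalendar.mhop(n='-10')
<< 1802-08-30
>> kalendar.closeout()
<< 1802-08-31
>> cabinet.quote(p='/drebiced')
<< smasozu
>> cabinet.inscribe(p='/drebiced', c='prugi_et')
<< overwrote
>> cabinet.rehome(s='/drebiced', d='/drare')
<< ok
>> cabinet.quote(p='/drebiced')
<< ToolError: not found
>> cabinet.quote(p='/drare')
<< prugi_et
>> cabinet.inscribe(p='/drare', c='crano')
<< overwrote
>> cabinet.inscribe(p='/pocri/lefern', c='breci')
<< created
>> kalendar.mhop(n='5')
<< 1803-01-31
>> kalendar.mhop(n='-18')
<< 1801-07-31
>> cabinet.quote(p='/pocri/lefern')
<< breci
>> cabinet.quote(p='/pocri/lefern')
<< breci
>> kalendar.closeout()
<< 1801-07-31
>> sums.prime(x='44')
<< 44
>> kalendar.yearhop(n='-3')
<< 1798-07-31
>> cabinet.mkfold(p='/crezoni')
<< ok

Answer: cur=1802-08-31


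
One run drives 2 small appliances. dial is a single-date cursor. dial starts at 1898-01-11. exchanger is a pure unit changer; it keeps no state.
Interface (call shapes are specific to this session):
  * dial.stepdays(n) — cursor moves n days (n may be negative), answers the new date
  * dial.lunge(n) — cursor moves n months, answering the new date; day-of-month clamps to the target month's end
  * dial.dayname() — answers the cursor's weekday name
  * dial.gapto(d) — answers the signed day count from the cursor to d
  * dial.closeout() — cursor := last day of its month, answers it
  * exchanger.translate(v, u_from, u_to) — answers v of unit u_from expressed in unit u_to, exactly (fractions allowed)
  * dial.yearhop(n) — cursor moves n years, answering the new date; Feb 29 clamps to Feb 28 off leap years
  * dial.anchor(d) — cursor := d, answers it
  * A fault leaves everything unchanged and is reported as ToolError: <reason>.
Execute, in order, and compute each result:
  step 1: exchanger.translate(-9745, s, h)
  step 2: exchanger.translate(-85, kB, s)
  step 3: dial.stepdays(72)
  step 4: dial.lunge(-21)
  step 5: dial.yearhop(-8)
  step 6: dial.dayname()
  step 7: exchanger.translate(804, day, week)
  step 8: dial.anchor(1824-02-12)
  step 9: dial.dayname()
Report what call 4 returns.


Answer: 1896-06-24

Derivation:
I try translate passing v→-9745, u_from→s, u_to→h, yielding -1949/720.
I call translate passing v→-85, u_from→kB, u_to→s, → ToolError: incompatible units.
I use stepdays passing n→72, and observe 1898-03-24.
Then lunge passing n→-21, yielding 1896-06-24.
Calling yearhop passing n→-8, and see 1888-06-24.
Calling dayname, and see Sunday.
I call translate passing v→804, u_from→day, u_to→week, giving 804/7.
Next I call anchor passing d→1824-02-12, which returns 1824-02-12.
I invoke dayname(): Thursday.


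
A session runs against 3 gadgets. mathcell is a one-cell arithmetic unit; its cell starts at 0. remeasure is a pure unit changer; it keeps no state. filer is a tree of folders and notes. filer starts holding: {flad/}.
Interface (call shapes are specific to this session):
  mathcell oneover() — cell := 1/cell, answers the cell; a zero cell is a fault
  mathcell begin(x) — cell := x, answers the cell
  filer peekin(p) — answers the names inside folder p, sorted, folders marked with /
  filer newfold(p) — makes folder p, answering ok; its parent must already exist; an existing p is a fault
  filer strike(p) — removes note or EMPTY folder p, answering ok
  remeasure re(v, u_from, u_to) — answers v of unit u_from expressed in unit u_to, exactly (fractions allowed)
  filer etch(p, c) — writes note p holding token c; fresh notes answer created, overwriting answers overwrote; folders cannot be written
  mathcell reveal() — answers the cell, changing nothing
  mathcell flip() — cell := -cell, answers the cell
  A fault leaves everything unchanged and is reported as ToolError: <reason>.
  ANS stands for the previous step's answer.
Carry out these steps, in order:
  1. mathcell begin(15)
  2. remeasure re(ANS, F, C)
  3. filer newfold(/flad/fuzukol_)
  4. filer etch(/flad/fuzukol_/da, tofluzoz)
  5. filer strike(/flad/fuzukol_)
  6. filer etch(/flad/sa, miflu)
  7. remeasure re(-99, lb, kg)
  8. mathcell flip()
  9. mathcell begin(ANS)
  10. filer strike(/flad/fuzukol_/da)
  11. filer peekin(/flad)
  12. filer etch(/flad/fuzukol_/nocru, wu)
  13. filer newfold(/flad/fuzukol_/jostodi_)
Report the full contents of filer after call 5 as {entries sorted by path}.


[in] mathcell begin 15
  15
[in] remeasure re ANS F C
  -85/9
[in] filer newfold /flad/fuzukol_
  ok
[in] filer etch /flad/fuzukol_/da tofluzoz
  created
[in] filer strike /flad/fuzukol_
  ToolError: not empty
[in] filer etch /flad/sa miflu
  created
[in] remeasure re -99 lb kg
  -4490564463/100000000
[in] mathcell flip
  -15
[in] mathcell begin ANS
  -15
[in] filer strike /flad/fuzukol_/da
  ok
[in] filer peekin /flad
  [fuzukol_/, sa]
[in] filer etch /flad/fuzukol_/nocru wu
  created
[in] filer newfold /flad/fuzukol_/jostodi_
  ok

Answer: {flad/, flad/fuzukol_/, flad/fuzukol_/da=tofluzoz}


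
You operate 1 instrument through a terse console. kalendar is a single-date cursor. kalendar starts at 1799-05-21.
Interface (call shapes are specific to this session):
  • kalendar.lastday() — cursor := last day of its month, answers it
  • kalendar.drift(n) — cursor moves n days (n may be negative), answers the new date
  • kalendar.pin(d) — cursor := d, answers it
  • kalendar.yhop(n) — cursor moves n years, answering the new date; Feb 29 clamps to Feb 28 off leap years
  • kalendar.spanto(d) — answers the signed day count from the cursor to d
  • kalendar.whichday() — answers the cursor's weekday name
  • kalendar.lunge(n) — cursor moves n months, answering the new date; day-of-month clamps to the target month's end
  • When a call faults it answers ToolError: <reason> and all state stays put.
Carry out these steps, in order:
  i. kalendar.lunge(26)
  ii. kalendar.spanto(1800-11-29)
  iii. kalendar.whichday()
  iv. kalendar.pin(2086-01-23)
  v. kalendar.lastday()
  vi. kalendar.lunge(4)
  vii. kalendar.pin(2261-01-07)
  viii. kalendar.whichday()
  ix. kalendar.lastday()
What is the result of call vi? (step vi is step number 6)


Answer: 2086-05-31

Derivation:
Step: kalendar.lunge[n: 26]
Result: 1801-07-21
Step: kalendar.spanto[d: 1800-11-29]
Result: -234
Step: kalendar.whichday[]
Result: Tuesday
Step: kalendar.pin[d: 2086-01-23]
Result: 2086-01-23
Step: kalendar.lastday[]
Result: 2086-01-31
Step: kalendar.lunge[n: 4]
Result: 2086-05-31
Step: kalendar.pin[d: 2261-01-07]
Result: 2261-01-07
Step: kalendar.whichday[]
Result: Monday
Step: kalendar.lastday[]
Result: 2261-01-31


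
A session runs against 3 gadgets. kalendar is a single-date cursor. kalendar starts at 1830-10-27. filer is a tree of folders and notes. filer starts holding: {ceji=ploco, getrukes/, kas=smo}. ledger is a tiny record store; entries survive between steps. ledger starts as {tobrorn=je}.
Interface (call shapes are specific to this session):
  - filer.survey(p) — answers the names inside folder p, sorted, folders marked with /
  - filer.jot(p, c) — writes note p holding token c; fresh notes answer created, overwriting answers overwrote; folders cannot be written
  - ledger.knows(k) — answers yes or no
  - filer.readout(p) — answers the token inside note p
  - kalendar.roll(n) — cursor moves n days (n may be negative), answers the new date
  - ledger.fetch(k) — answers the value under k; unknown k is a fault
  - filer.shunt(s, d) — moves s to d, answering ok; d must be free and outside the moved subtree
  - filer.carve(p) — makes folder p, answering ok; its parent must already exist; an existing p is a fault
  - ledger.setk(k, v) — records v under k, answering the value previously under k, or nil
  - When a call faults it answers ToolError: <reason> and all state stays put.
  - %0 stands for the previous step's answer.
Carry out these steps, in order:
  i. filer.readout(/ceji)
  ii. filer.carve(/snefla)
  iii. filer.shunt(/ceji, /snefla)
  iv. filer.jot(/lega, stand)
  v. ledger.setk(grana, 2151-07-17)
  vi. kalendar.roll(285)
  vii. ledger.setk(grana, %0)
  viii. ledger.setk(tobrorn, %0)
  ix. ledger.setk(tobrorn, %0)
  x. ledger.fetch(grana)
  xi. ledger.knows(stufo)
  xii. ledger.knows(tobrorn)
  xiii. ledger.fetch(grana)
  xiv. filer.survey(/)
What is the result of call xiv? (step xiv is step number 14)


Answer: [ceji, getrukes/, kas, lega, snefla/]

Derivation:
# readout(p='/ceji') -> ploco
# carve(p='/snefla') -> ok
# shunt(s='/ceji', d='/snefla') -> ToolError: exists
# jot(p='/lega', c='stand') -> created
# setk(k='grana', v='2151-07-17') -> nil
# roll(n='285') -> 1831-08-08
# setk(k='grana', v='%0') -> 2151-07-17
# setk(k='tobrorn', v='%0') -> je
# setk(k='tobrorn', v='%0') -> 2151-07-17
# fetch(k='grana') -> 1831-08-08
# knows(k='stufo') -> no
# knows(k='tobrorn') -> yes
# fetch(k='grana') -> 1831-08-08
# survey(p='/') -> [ceji, getrukes/, kas, lega, snefla/]


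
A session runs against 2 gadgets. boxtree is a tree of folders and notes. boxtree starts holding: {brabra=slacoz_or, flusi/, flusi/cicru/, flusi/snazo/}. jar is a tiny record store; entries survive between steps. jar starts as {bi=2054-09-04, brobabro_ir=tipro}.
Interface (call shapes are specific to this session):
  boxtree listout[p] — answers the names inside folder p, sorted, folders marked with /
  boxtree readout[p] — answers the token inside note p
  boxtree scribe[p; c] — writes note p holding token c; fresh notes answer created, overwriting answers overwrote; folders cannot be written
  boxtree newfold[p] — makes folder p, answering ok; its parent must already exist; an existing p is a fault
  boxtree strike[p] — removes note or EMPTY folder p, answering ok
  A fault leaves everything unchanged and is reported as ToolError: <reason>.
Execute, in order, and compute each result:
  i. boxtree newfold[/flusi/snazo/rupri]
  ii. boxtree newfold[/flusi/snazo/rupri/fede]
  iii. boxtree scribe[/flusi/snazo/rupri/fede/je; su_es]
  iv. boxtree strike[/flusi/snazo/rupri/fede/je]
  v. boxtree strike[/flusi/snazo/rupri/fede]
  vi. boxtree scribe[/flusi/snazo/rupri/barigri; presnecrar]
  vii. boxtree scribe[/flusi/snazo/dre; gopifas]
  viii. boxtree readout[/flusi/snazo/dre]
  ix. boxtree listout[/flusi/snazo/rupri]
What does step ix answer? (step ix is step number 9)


-> boxtree newfold(p: /flusi/snazo/rupri)
<- ok
-> boxtree newfold(p: /flusi/snazo/rupri/fede)
<- ok
-> boxtree scribe(p: /flusi/snazo/rupri/fede/je, c: su_es)
<- created
-> boxtree strike(p: /flusi/snazo/rupri/fede/je)
<- ok
-> boxtree strike(p: /flusi/snazo/rupri/fede)
<- ok
-> boxtree scribe(p: /flusi/snazo/rupri/barigri, c: presnecrar)
<- created
-> boxtree scribe(p: /flusi/snazo/dre, c: gopifas)
<- created
-> boxtree readout(p: /flusi/snazo/dre)
<- gopifas
-> boxtree listout(p: /flusi/snazo/rupri)
<- [barigri]

Answer: [barigri]


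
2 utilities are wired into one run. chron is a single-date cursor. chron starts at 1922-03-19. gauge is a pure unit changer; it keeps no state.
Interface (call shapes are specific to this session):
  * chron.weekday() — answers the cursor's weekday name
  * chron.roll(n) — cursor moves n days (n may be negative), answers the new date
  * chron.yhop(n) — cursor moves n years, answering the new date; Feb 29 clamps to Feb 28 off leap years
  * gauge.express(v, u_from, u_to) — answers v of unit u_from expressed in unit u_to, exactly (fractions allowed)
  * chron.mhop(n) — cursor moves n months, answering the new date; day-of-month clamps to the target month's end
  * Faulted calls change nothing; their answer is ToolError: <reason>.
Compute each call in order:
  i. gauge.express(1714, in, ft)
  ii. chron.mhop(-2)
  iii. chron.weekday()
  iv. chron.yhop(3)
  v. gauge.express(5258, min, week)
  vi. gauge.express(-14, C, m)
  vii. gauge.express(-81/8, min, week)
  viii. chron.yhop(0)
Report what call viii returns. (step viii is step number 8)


Answer: 1925-01-19

Derivation:
> gauge.express v: 1714 u_from: in u_to: ft
= 857/6
> chron.mhop n: -2
= 1922-01-19
> chron.weekday
= Thursday
> chron.yhop n: 3
= 1925-01-19
> gauge.express v: 5258 u_from: min u_to: week
= 2629/5040
> gauge.express v: -14 u_from: C u_to: m
= ToolError: incompatible units
> gauge.express v: -81/8 u_from: min u_to: week
= -9/8960
> chron.yhop n: 0
= 1925-01-19


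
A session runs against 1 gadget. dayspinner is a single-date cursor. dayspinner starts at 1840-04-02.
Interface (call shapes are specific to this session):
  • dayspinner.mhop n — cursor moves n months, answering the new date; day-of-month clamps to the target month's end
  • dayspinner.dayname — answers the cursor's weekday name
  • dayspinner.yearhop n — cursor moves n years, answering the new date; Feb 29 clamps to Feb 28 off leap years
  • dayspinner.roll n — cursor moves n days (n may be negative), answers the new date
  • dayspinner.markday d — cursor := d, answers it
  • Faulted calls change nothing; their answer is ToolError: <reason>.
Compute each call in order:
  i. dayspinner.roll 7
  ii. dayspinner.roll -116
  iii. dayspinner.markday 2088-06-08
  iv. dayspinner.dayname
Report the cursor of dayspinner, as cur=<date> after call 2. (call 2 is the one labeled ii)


Answer: cur=1839-12-15

Derivation:
-> roll(n: 7)
<- 1840-04-09
-> roll(n: -116)
<- 1839-12-15
-> markday(d: 2088-06-08)
<- 2088-06-08
-> dayname()
<- Tuesday


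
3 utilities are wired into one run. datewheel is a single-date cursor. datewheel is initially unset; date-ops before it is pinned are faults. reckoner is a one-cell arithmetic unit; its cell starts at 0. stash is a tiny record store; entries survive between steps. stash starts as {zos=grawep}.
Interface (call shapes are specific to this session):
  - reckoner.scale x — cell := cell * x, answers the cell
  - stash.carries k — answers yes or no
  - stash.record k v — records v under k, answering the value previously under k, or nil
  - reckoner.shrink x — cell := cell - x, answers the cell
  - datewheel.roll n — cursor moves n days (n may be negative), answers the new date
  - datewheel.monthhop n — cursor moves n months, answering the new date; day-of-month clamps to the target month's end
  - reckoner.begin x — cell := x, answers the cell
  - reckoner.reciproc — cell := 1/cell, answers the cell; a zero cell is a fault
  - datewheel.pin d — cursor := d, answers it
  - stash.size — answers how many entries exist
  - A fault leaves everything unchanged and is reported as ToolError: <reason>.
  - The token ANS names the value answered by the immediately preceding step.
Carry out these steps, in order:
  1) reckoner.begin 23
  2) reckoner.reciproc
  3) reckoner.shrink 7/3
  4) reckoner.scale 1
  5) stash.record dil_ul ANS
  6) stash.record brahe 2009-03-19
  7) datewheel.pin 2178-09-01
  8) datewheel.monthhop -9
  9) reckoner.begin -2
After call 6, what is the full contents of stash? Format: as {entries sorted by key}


==> reckoner.begin(x: 23)
<== 23
==> reckoner.reciproc()
<== 1/23
==> reckoner.shrink(x: 7/3)
<== -158/69
==> reckoner.scale(x: 1)
<== -158/69
==> stash.record(k: dil_ul, v: ANS)
<== nil
==> stash.record(k: brahe, v: 2009-03-19)
<== nil
==> datewheel.pin(d: 2178-09-01)
<== 2178-09-01
==> datewheel.monthhop(n: -9)
<== 2177-12-01
==> reckoner.begin(x: -2)
<== -2

Answer: {brahe=2009-03-19, dil_ul=-158/69, zos=grawep}


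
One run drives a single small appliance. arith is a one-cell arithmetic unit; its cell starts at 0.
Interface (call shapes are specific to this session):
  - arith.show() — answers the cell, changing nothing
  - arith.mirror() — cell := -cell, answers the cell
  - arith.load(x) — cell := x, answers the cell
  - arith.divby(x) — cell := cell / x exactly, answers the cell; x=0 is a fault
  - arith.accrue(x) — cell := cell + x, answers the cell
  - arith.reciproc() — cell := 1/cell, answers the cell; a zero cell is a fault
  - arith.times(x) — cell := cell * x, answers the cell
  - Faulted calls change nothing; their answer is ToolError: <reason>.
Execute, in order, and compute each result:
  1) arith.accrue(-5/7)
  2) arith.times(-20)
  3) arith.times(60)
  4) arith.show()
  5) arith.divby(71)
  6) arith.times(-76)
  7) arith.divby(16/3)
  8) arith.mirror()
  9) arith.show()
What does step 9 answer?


Answer: 85500/497

Derivation:
! 1. arith.accrue(x=-5/7) => -5/7
! 2. arith.times(x=-20) => 100/7
! 3. arith.times(x=60) => 6000/7
! 4. arith.show() => 6000/7
! 5. arith.divby(x=71) => 6000/497
! 6. arith.times(x=-76) => -456000/497
! 7. arith.divby(x=16/3) => -85500/497
! 8. arith.mirror() => 85500/497
! 9. arith.show() => 85500/497


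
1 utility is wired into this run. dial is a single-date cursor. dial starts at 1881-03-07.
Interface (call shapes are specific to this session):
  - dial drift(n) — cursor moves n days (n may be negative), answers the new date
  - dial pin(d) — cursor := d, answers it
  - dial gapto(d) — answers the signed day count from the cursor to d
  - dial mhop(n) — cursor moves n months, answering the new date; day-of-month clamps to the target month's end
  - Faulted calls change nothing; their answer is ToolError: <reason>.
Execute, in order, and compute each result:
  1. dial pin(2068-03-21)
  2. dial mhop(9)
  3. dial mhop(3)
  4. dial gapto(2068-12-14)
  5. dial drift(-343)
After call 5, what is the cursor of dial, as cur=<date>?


>> dial pin(d='2068-03-21')
<< 2068-03-21
>> dial mhop(n='9')
<< 2068-12-21
>> dial mhop(n='3')
<< 2069-03-21
>> dial gapto(d='2068-12-14')
<< -97
>> dial drift(n='-343')
<< 2068-04-12

Answer: cur=2068-04-12


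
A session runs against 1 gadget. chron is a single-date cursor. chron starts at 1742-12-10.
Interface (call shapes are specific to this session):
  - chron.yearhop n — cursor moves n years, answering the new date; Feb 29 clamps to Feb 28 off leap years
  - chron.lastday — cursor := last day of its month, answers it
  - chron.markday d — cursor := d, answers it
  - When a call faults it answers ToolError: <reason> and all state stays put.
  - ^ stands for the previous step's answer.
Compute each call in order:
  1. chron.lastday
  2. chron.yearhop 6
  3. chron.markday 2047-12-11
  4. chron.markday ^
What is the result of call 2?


# chron.lastday() : 1742-12-31
# chron.yearhop(n=6) : 1748-12-31
# chron.markday(d=2047-12-11) : 2047-12-11
# chron.markday(d=^) : 2047-12-11

Answer: 1748-12-31


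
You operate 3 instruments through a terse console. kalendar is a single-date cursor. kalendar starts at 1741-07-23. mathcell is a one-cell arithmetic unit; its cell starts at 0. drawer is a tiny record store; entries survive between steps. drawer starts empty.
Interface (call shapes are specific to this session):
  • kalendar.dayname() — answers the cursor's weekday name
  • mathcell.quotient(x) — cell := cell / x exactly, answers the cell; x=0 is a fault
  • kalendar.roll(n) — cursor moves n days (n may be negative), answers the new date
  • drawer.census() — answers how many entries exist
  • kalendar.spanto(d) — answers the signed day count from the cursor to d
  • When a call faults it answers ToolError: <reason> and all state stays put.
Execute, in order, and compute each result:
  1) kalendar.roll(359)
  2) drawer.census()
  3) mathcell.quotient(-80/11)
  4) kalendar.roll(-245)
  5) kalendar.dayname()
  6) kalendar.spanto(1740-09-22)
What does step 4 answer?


$ roll 359
:: 1742-07-17
$ census
:: 0
$ quotient -80/11
:: 0
$ roll -245
:: 1741-11-14
$ dayname
:: Tuesday
$ spanto 1740-09-22
:: -418

Answer: 1741-11-14


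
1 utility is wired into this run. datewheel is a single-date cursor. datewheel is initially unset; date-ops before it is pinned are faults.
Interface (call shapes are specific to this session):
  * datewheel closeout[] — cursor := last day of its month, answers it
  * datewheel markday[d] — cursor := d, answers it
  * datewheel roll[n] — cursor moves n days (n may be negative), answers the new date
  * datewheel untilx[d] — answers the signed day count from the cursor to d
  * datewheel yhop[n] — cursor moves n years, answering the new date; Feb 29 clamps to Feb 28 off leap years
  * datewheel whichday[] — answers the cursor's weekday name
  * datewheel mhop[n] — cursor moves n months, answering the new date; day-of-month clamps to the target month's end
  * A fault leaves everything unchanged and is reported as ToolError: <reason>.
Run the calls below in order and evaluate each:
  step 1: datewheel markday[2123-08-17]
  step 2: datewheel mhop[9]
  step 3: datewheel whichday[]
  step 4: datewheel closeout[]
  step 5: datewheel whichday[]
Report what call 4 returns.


Answer: 2124-05-31

Derivation:
I call datewheel markday using d=2123-08-17, giving 2123-08-17.
Using datewheel mhop using n=9, and see 2124-05-17.
I call datewheel whichday(), and observe Wednesday.
I invoke datewheel closeout, and see 2124-05-31.
Using datewheel whichday(), and see Wednesday.


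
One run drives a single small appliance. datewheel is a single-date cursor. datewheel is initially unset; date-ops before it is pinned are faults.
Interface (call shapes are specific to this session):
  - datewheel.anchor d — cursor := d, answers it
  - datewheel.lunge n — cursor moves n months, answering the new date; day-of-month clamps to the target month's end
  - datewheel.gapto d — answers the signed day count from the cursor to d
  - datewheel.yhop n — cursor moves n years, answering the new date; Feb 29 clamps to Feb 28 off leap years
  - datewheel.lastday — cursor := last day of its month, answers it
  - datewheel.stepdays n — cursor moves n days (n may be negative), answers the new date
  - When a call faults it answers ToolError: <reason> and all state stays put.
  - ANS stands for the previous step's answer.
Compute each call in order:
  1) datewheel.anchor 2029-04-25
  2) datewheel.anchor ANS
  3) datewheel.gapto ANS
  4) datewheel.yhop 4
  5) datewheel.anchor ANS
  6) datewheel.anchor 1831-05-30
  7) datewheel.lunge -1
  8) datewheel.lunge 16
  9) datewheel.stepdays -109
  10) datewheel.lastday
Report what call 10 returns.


·→ datewheel.anchor(d=2029-04-25)
·← 2029-04-25
·→ datewheel.anchor(d=ANS)
·← 2029-04-25
·→ datewheel.gapto(d=ANS)
·← 0
·→ datewheel.yhop(n=4)
·← 2033-04-25
·→ datewheel.anchor(d=ANS)
·← 2033-04-25
·→ datewheel.anchor(d=1831-05-30)
·← 1831-05-30
·→ datewheel.lunge(n=-1)
·← 1831-04-30
·→ datewheel.lunge(n=16)
·← 1832-08-30
·→ datewheel.stepdays(n=-109)
·← 1832-05-13
·→ datewheel.lastday()
·← 1832-05-31

Answer: 1832-05-31


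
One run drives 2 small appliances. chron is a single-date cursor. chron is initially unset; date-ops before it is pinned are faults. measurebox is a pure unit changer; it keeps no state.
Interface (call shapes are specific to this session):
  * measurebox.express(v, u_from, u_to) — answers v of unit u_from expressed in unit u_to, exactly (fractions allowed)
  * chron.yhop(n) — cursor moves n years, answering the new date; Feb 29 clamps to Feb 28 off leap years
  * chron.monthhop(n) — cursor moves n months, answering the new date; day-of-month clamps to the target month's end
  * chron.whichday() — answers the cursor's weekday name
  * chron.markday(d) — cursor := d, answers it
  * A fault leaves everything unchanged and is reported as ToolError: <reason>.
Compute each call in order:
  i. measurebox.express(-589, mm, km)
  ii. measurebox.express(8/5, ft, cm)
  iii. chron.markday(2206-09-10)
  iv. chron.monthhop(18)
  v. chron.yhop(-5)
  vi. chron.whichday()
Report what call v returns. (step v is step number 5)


Answer: 2203-03-10

Derivation:
-> measurebox.express(v→-589, u_from→mm, u_to→km)
<- -589/1000000
-> measurebox.express(v→8/5, u_from→ft, u_to→cm)
<- 6096/125
-> chron.markday(d→2206-09-10)
<- 2206-09-10
-> chron.monthhop(n→18)
<- 2208-03-10
-> chron.yhop(n→-5)
<- 2203-03-10
-> chron.whichday()
<- Thursday


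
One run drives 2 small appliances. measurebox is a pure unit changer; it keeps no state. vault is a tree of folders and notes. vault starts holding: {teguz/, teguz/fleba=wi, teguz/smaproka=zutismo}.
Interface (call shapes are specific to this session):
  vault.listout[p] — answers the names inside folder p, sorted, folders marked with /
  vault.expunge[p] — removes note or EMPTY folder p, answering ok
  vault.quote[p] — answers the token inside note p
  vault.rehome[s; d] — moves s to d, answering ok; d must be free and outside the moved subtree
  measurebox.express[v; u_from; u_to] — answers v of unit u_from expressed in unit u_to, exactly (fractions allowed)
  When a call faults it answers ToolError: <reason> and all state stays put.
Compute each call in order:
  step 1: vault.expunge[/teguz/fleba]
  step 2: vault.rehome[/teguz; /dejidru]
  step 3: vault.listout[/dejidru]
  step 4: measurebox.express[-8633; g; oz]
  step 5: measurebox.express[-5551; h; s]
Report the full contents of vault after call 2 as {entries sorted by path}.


-- 1. vault.expunge(p: /teguz/fleba) => ok
-- 2. vault.rehome(s: /teguz, d: /dejidru) => ok
-- 3. vault.listout(p: /dejidru) => [smaproka]
-- 4. measurebox.express(v: -8633, u_from: g, u_to: oz) => -142400000/467621
-- 5. measurebox.express(v: -5551, u_from: h, u_to: s) => -19983600

Answer: {dejidru/, dejidru/smaproka=zutismo}


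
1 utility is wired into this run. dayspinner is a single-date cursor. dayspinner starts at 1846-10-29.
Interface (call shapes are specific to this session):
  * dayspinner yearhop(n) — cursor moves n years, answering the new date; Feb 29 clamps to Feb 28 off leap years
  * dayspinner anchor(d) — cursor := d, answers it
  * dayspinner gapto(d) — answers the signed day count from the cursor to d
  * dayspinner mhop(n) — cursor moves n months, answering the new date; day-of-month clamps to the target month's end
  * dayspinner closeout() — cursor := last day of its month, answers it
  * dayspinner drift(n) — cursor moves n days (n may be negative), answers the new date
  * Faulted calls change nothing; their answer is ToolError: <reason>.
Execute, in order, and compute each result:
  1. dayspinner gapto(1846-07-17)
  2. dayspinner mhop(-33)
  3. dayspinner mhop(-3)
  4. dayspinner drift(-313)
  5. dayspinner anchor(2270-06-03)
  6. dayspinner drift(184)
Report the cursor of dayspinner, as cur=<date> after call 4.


Answer: cur=1842-12-20

Derivation:
·→ dayspinner gapto(d='1846-07-17')
·← -104
·→ dayspinner mhop(n='-33')
·← 1844-01-29
·→ dayspinner mhop(n='-3')
·← 1843-10-29
·→ dayspinner drift(n='-313')
·← 1842-12-20
·→ dayspinner anchor(d='2270-06-03')
·← 2270-06-03
·→ dayspinner drift(n='184')
·← 2270-12-04


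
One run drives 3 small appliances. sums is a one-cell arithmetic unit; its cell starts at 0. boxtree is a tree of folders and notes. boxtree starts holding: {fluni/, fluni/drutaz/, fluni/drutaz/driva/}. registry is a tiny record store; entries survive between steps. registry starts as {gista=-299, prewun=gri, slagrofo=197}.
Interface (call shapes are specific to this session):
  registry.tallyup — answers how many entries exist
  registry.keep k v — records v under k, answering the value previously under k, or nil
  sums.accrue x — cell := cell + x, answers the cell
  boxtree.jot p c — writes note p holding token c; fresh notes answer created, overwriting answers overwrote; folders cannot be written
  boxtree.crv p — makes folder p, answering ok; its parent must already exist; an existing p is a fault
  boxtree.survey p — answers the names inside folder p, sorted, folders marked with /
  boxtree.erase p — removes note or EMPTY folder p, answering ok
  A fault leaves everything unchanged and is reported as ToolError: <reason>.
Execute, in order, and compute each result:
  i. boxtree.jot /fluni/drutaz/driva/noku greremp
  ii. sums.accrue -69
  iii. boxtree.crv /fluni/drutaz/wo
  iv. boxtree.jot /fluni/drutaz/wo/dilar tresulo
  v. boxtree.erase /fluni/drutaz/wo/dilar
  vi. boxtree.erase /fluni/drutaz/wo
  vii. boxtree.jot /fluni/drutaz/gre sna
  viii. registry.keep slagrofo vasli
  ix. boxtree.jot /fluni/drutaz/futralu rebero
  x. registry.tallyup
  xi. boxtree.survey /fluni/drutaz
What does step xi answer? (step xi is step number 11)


// boxtree.jot(p→/fluni/drutaz/driva/noku, c→greremp) ~> created
// sums.accrue(x→-69) ~> -69
// boxtree.crv(p→/fluni/drutaz/wo) ~> ok
// boxtree.jot(p→/fluni/drutaz/wo/dilar, c→tresulo) ~> created
// boxtree.erase(p→/fluni/drutaz/wo/dilar) ~> ok
// boxtree.erase(p→/fluni/drutaz/wo) ~> ok
// boxtree.jot(p→/fluni/drutaz/gre, c→sna) ~> created
// registry.keep(k→slagrofo, v→vasli) ~> 197
// boxtree.jot(p→/fluni/drutaz/futralu, c→rebero) ~> created
// registry.tallyup() ~> 3
// boxtree.survey(p→/fluni/drutaz) ~> [driva/, futralu, gre]

Answer: [driva/, futralu, gre]


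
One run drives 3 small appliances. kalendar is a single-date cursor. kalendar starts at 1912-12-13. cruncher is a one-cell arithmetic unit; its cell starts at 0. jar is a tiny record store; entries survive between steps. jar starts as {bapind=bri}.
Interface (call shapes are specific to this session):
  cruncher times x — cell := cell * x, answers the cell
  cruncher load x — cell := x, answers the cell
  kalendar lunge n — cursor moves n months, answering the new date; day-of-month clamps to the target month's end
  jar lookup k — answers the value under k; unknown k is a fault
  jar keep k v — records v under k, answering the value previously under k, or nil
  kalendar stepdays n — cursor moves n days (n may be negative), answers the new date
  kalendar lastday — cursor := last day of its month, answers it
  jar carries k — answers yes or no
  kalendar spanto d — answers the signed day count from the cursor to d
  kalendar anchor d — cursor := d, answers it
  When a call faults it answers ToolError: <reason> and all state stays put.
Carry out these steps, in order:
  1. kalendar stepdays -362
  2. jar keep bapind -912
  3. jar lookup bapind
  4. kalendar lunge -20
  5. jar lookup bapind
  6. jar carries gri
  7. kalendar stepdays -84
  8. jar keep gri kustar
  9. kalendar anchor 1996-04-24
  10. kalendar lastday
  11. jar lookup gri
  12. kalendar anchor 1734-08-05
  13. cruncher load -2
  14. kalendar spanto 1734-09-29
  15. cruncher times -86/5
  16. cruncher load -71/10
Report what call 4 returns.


Answer: 1910-04-17

Derivation:
[in] kalendar stepdays n→-362
:: 1911-12-17
[in] jar keep k→bapind v→-912
:: bri
[in] jar lookup k→bapind
:: -912
[in] kalendar lunge n→-20
:: 1910-04-17
[in] jar lookup k→bapind
:: -912
[in] jar carries k→gri
:: no
[in] kalendar stepdays n→-84
:: 1910-01-23
[in] jar keep k→gri v→kustar
:: nil
[in] kalendar anchor d→1996-04-24
:: 1996-04-24
[in] kalendar lastday
:: 1996-04-30
[in] jar lookup k→gri
:: kustar
[in] kalendar anchor d→1734-08-05
:: 1734-08-05
[in] cruncher load x→-2
:: -2
[in] kalendar spanto d→1734-09-29
:: 55
[in] cruncher times x→-86/5
:: 172/5
[in] cruncher load x→-71/10
:: -71/10


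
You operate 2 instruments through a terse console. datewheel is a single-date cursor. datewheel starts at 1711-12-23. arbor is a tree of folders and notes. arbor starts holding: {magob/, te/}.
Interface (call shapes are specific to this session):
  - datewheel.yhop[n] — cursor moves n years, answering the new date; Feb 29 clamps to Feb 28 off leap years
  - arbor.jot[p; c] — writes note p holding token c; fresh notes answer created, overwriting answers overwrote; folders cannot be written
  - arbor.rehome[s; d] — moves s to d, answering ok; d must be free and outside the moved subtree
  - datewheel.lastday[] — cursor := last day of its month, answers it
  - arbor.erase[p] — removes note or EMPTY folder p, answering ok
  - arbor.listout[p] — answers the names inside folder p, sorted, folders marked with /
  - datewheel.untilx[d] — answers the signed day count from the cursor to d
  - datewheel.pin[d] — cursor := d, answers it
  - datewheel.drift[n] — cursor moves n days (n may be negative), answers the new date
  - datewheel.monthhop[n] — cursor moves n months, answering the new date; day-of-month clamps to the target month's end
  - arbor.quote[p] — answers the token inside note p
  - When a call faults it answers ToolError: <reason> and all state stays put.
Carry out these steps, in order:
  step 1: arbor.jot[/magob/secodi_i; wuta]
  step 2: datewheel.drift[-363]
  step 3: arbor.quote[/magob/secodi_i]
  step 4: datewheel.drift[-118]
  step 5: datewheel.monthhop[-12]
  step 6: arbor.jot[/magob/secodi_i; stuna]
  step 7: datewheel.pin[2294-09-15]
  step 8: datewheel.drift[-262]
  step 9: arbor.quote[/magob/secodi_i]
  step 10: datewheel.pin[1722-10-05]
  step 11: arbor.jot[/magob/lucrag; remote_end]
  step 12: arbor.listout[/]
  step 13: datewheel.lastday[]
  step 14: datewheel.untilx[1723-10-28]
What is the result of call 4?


Then jot with p=/magob/secodi_i, c=wuta, yielding created.
Then drift with n=-363, and observe 1710-12-25.
Next I call quote with p=/magob/secodi_i: wuta.
Calling drift with n=-118, and get 1710-08-29.
Now I run monthhop with n=-12, giving 1709-08-29.
Then jot with p=/magob/secodi_i, c=stuna, → overwrote.
I run pin with d=2294-09-15, → 2294-09-15.
Now I run drift with n=-262: 2293-12-27.
I invoke quote with p=/magob/secodi_i, — result: stuna.
Calling pin with d=1722-10-05, → 1722-10-05.
I invoke jot with p=/magob/lucrag, c=remote_end: created.
Now I run listout with p=/, and get [magob/, te/].
I call lastday(): 1722-10-31.
Using untilx with d=1723-10-28, → 362.

Answer: 1710-08-29
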